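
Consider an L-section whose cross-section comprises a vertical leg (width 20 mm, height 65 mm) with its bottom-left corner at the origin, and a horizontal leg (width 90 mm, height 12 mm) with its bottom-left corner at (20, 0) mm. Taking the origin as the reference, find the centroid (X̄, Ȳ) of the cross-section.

vertical leg: A = 20 × 65 = 1300.00, centroid at (10.00, 32.50).
horizontal leg: A = 90 × 12 = 1080.00, centroid at (65.00, 6.00).
ΣA = 2380.00 mm², ΣAX̄ = 83200.00 mm³, ΣAȲ = 48730.00 mm³.
X̄ = 83200.00/2380.00 = 34.96 mm; Ȳ = 48730.00/2380.00 = 20.47 mm.

X̄ = 34.96 mm, Ȳ = 20.47 mm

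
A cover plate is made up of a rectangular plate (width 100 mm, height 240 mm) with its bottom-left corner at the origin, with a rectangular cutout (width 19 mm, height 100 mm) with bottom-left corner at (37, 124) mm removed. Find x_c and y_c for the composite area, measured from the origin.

x_c = 50.30 mm, y_c = 115.36 mm

plate: A = 100 × 240 = 24000.00, centroid at (50.00, 120.00).
hole: A = −(19 × 100) = -1900.00, centroid at (46.50, 174.00).
ΣA = 22100.00 mm²
ΣAx_c = (24000.00)(50.00) + (-1900.00)(46.50) = 1111650.00 mm³
ΣAy_c = (24000.00)(120.00) + (-1900.00)(174.00) = 2549400.00 mm³
x_c = 1111650.00 / 22100.00 = 50.30 mm
y_c = 2549400.00 / 22100.00 = 115.36 mm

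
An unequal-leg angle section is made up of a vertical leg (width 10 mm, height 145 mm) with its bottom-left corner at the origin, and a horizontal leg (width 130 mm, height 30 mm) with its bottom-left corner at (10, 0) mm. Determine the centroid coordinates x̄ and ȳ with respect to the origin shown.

vertical leg: A = 10 × 145 = 1450.00, centroid at (5.00, 72.50).
horizontal leg: A = 130 × 30 = 3900.00, centroid at (75.00, 15.00).
ΣA = 5350.00 mm², ΣAx̄ = 299750.00 mm³, ΣAȳ = 163625.00 mm³.
x̄ = 299750.00/5350.00 = 56.03 mm; ȳ = 163625.00/5350.00 = 30.58 mm.

x̄ = 56.03 mm, ȳ = 30.58 mm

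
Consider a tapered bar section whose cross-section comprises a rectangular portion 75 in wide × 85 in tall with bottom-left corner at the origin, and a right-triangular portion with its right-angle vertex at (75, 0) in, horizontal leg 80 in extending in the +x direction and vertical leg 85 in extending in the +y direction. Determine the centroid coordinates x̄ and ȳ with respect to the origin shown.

Part | A | x̄ᵢ | ȳᵢ | A·x̄ᵢ | A·ȳᵢ
rectangular portion | 6375.00 | 37.50 | 42.50 | 239062.50 | 270937.50
triangular portion | 3400.00 | 101.67 | 28.33 | 345666.67 | 96333.33
Σ | 9775.00 |  |  | 584729.17 | 367270.83
x̄ = 584729.17 / 9775.00 = 59.82 in
ȳ = 367270.83 / 9775.00 = 37.57 in

x̄ = 59.82 in, ȳ = 37.57 in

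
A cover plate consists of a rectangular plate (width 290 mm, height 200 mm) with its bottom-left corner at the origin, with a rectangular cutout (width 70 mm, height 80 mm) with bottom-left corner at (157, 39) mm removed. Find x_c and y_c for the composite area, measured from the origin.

x_c = 139.98 mm, y_c = 102.24 mm

Part | A | x̄ᵢ | ȳᵢ | A·x̄ᵢ | A·ȳᵢ
plate | 58000.00 | 145.00 | 100.00 | 8410000.00 | 5800000.00
hole | -5600.00 | 192.00 | 79.00 | -1075200.00 | -442400.00
Σ | 52400.00 |  |  | 7334800.00 | 5357600.00
x_c = 7334800.00 / 52400.00 = 139.98 mm
y_c = 5357600.00 / 52400.00 = 102.24 mm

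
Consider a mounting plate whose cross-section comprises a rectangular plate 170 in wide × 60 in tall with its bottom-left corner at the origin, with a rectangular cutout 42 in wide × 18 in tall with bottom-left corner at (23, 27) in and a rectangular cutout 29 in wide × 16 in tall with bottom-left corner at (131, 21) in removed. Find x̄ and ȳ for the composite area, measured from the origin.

Part | A | x̄ᵢ | ȳᵢ | A·x̄ᵢ | A·ȳᵢ
plate | 10200.00 | 85.00 | 30.00 | 867000.00 | 306000.00
hole 1 | -756.00 | 44.00 | 36.00 | -33264.00 | -27216.00
hole 2 | -464.00 | 145.50 | 29.00 | -67512.00 | -13456.00
Σ | 8980.00 |  |  | 766224.00 | 265328.00
x̄ = 766224.00 / 8980.00 = 85.33 in
ȳ = 265328.00 / 8980.00 = 29.55 in

x̄ = 85.33 in, ȳ = 29.55 in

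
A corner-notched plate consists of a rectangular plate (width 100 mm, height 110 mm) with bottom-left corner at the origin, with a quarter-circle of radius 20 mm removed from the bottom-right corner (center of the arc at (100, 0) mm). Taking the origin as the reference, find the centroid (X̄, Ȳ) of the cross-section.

X̄ = 48.78 mm, Ȳ = 56.37 mm

plate: A = 100 × 110 = 11000.00, centroid at (50.00, 55.00).
removed quarter-circle: A = −¼π·20² = -314.16, centroid at (91.51, 8.49).
ΣA = 10685.84 mm², ΣAX̄ = 521250.74 mm³, ΣAȲ = 602333.33 mm³.
X̄ = 521250.74/10685.84 = 48.78 mm; Ȳ = 602333.33/10685.84 = 56.37 mm.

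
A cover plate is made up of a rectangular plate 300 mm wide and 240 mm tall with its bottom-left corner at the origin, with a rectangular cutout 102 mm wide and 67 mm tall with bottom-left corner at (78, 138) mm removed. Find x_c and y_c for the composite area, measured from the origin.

plate: A = 300 × 240 = 72000.00, centroid at (150.00, 120.00).
hole: A = −(102 × 67) = -6834.00, centroid at (129.00, 171.50).
ΣA = 65166.00 mm², ΣAx_c = 9918414.00 mm³, ΣAy_c = 7467969.00 mm³.
x_c = 9918414.00/65166.00 = 152.20 mm; y_c = 7467969.00/65166.00 = 114.60 mm.

x_c = 152.20 mm, y_c = 114.60 mm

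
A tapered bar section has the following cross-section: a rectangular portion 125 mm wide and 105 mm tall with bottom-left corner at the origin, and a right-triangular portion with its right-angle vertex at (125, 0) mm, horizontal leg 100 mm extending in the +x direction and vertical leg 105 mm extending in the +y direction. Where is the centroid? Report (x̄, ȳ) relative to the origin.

x̄ = 89.88 mm, ȳ = 47.50 mm

rectangular portion: A = 125 × 105 = 13125.00, centroid at (62.50, 52.50).
triangular portion: A = ½·100·105 = 5250.00, centroid at (158.33, 35.00).
ΣA = 18375.00 mm², ΣAx̄ = 1651562.50 mm³, ΣAȳ = 872812.50 mm³.
x̄ = 1651562.50/18375.00 = 89.88 mm; ȳ = 872812.50/18375.00 = 47.50 mm.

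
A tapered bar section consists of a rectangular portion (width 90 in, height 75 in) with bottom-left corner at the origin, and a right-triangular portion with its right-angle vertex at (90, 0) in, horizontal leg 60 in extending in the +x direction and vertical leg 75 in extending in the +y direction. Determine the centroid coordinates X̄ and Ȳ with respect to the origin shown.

rectangular portion: A = 90 × 75 = 6750.00, centroid at (45.00, 37.50).
triangular portion: A = ½·60·75 = 2250.00, centroid at (110.00, 25.00).
ΣA = 9000.00 in²
ΣAX̄ = (6750.00)(45.00) + (2250.00)(110.00) = 551250.00 in³
ΣAȲ = (6750.00)(37.50) + (2250.00)(25.00) = 309375.00 in³
X̄ = 551250.00 / 9000.00 = 61.25 in
Ȳ = 309375.00 / 9000.00 = 34.38 in

X̄ = 61.25 in, Ȳ = 34.38 in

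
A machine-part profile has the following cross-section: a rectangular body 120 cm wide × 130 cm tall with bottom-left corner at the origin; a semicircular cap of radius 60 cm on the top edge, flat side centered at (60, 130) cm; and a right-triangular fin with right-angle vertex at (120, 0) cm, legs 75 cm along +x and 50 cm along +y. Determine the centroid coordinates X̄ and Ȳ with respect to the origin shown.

X̄ = 66.89 cm, Ȳ = 83.20 cm

rectangular body: A = 120 × 130 = 15600.00, centroid at (60.00, 65.00).
semicircular top: A = ½π·60² = 5654.87, centroid at (60.00, 155.46).
triangular fin: A = ½·75·50 = 1875.00, centroid at (145.00, 16.67).
ΣA = 23129.87 cm²
ΣAX̄ = (15600.00)(60.00) + (5654.87)(60.00) + (1875.00)(145.00) = 1547167.01 cm³
ΣAȲ = (15600.00)(65.00) + (5654.87)(155.46) + (1875.00)(16.67) = 1924382.68 cm³
X̄ = 1547167.01 / 23129.87 = 66.89 cm
Ȳ = 1924382.68 / 23129.87 = 83.20 cm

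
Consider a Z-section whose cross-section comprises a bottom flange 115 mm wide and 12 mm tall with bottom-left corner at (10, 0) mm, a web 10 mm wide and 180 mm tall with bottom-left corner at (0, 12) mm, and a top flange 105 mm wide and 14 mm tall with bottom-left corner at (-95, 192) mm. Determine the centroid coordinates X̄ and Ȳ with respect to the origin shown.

bottom flange: A = 115 × 12 = 1380.00, centroid at (67.50, 6.00).
web: A = 10 × 180 = 1800.00, centroid at (5.00, 102.00).
top flange: A = 105 × 14 = 1470.00, centroid at (-42.50, 199.00).
ΣA = 4650.00 mm², ΣAX̄ = 39675.00 mm³, ΣAȲ = 484410.00 mm³.
X̄ = 39675.00/4650.00 = 8.53 mm; Ȳ = 484410.00/4650.00 = 104.17 mm.

X̄ = 8.53 mm, Ȳ = 104.17 mm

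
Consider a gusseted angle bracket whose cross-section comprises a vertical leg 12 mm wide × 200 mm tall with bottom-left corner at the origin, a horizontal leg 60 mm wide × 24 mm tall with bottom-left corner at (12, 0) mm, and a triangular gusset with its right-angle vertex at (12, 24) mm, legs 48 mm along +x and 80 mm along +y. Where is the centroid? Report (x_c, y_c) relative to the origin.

vertical leg: A = 12 × 200 = 2400.00, centroid at (6.00, 100.00).
horizontal leg: A = 60 × 24 = 1440.00, centroid at (42.00, 12.00).
gusset: A = ½·48·80 = 1920.00, centroid at (28.00, 50.67).
ΣA = 5760.00 mm², ΣAx_c = 128640.00 mm³, ΣAy_c = 354560.00 mm³.
x_c = 128640.00/5760.00 = 22.33 mm; y_c = 354560.00/5760.00 = 61.56 mm.

x_c = 22.33 mm, y_c = 61.56 mm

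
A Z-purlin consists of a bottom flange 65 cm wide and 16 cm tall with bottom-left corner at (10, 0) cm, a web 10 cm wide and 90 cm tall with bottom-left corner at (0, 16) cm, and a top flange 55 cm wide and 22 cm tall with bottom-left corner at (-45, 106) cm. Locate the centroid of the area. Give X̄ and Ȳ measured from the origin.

X̄ = 8.74 cm, Ȳ = 65.01 cm

bottom flange: A = 65 × 16 = 1040.00, centroid at (42.50, 8.00).
web: A = 10 × 90 = 900.00, centroid at (5.00, 61.00).
top flange: A = 55 × 22 = 1210.00, centroid at (-17.50, 117.00).
ΣA = 3150.00 cm², ΣAX̄ = 27525.00 cm³, ΣAȲ = 204790.00 cm³.
X̄ = 27525.00/3150.00 = 8.74 cm; Ȳ = 204790.00/3150.00 = 65.01 cm.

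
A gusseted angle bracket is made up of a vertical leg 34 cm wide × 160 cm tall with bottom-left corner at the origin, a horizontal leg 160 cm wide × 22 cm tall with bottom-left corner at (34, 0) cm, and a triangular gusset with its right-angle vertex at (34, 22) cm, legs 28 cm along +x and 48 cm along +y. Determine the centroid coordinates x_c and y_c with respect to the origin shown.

Part | A | x̄ᵢ | ȳᵢ | A·x̄ᵢ | A·ȳᵢ
vertical leg | 5440.00 | 17.00 | 80.00 | 92480.00 | 435200.00
horizontal leg | 3520.00 | 114.00 | 11.00 | 401280.00 | 38720.00
gusset | 672.00 | 43.33 | 38.00 | 29120.00 | 25536.00
Σ | 9632.00 |  |  | 522880.00 | 499456.00
x_c = 522880.00 / 9632.00 = 54.29 cm
y_c = 499456.00 / 9632.00 = 51.85 cm

x_c = 54.29 cm, y_c = 51.85 cm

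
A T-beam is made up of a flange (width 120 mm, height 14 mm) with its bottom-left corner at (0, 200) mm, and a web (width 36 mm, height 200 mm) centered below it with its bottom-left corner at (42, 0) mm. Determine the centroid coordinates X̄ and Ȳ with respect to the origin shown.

X̄ = 60.00 mm, Ȳ = 120.24 mm

Part | A | x̄ᵢ | ȳᵢ | A·x̄ᵢ | A·ȳᵢ
web | 7200.00 | 60.00 | 100.00 | 432000.00 | 720000.00
flange | 1680.00 | 60.00 | 207.00 | 100800.00 | 347760.00
Σ | 8880.00 |  |  | 532800.00 | 1067760.00
X̄ = 532800.00 / 8880.00 = 60.00 mm
Ȳ = 1067760.00 / 8880.00 = 120.24 mm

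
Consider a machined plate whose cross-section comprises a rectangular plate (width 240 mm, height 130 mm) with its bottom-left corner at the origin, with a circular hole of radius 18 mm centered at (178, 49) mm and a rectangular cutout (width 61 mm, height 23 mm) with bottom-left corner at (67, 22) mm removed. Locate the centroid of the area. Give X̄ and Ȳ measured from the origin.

X̄ = 119.05 mm, Ȳ = 67.10 mm

plate: A = 240 × 130 = 31200.00, centroid at (120.00, 65.00).
hole 1: A = −π·18² = -1017.88, centroid at (178.00, 49.00).
hole 2: A = −(61 × 23) = -1403.00, centroid at (97.50, 33.50).
ΣA = 28779.12 mm², ΣAX̄ = 3426025.57 mm³, ΣAȲ = 1931123.58 mm³.
X̄ = 3426025.57/28779.12 = 119.05 mm; Ȳ = 1931123.58/28779.12 = 67.10 mm.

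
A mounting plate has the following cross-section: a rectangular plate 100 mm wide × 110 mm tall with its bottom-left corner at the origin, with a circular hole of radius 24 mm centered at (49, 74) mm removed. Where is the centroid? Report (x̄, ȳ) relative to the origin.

x̄ = 50.20 mm, ȳ = 51.26 mm

plate: A = 100 × 110 = 11000.00, centroid at (50.00, 55.00).
hole: A = −π·24² = -1809.56, centroid at (49.00, 74.00).
ΣA = 9190.44 mm², ΣAx̄ = 461331.69 mm³, ΣAȳ = 471092.75 mm³.
x̄ = 461331.69/9190.44 = 50.20 mm; ȳ = 471092.75/9190.44 = 51.26 mm.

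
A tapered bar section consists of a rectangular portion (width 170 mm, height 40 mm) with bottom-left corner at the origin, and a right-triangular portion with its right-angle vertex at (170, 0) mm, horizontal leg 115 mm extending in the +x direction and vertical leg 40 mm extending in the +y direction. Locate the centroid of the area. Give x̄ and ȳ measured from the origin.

x̄ = 116.17 mm, ȳ = 18.32 mm

rectangular portion: A = 170 × 40 = 6800.00, centroid at (85.00, 20.00).
triangular portion: A = ½·115·40 = 2300.00, centroid at (208.33, 13.33).
ΣA = 9100.00 mm²
ΣAx̄ = (6800.00)(85.00) + (2300.00)(208.33) = 1057166.67 mm³
ΣAȳ = (6800.00)(20.00) + (2300.00)(13.33) = 166666.67 mm³
x̄ = 1057166.67 / 9100.00 = 116.17 mm
ȳ = 166666.67 / 9100.00 = 18.32 mm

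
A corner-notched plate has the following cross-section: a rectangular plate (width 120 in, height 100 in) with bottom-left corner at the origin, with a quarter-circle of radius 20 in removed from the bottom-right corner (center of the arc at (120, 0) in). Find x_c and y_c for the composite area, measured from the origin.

plate: A = 120 × 100 = 12000.00, centroid at (60.00, 50.00).
removed quarter-circle: A = −¼π·20² = -314.16, centroid at (111.51, 8.49).
ΣA = 11685.84 in²
ΣAx_c = (12000.00)(60.00) + (-314.16)(111.51) = 684967.55 in³
ΣAy_c = (12000.00)(50.00) + (-314.16)(8.49) = 597333.33 in³
x_c = 684967.55 / 11685.84 = 58.62 in
y_c = 597333.33 / 11685.84 = 51.12 in

x_c = 58.62 in, y_c = 51.12 in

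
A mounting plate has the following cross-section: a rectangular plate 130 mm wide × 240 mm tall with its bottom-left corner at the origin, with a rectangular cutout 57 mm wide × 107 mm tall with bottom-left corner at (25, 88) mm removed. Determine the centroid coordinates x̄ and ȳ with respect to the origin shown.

x̄ = 67.79 mm, ȳ = 114.78 mm

Part | A | x̄ᵢ | ȳᵢ | A·x̄ᵢ | A·ȳᵢ
plate | 31200.00 | 65.00 | 120.00 | 2028000.00 | 3744000.00
hole | -6099.00 | 53.50 | 141.50 | -326296.50 | -863008.50
Σ | 25101.00 |  |  | 1701703.50 | 2880991.50
x̄ = 1701703.50 / 25101.00 = 67.79 mm
ȳ = 2880991.50 / 25101.00 = 114.78 mm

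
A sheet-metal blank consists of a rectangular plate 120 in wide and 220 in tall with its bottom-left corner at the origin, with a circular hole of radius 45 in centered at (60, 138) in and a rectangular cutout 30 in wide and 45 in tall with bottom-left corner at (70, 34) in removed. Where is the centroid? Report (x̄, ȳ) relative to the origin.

Part | A | x̄ᵢ | ȳᵢ | A·x̄ᵢ | A·ȳᵢ
plate | 26400.00 | 60.00 | 110.00 | 1584000.00 | 2904000.00
hole 1 | -6361.73 | 60.00 | 138.00 | -381703.51 | -877918.07
hole 2 | -1350.00 | 85.00 | 56.50 | -114750.00 | -76275.00
Σ | 18688.27 |  |  | 1087546.49 | 1949806.93
x̄ = 1087546.49 / 18688.27 = 58.19 in
ȳ = 1949806.93 / 18688.27 = 104.33 in

x̄ = 58.19 in, ȳ = 104.33 in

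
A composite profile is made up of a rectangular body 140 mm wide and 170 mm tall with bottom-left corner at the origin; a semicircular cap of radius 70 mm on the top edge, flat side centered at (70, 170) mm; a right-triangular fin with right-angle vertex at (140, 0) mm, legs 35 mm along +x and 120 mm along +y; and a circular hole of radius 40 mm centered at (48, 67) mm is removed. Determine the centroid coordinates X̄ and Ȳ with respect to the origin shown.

rectangular body: A = 140 × 170 = 23800.00, centroid at (70.00, 85.00).
semicircular top: A = ½π·70² = 7696.90, centroid at (70.00, 199.71).
triangular fin: A = ½·35·120 = 2100.00, centroid at (151.67, 40.00).
hole: A = −π·40² = -5026.55, centroid at (48.00, 67.00).
ΣA = 28570.35 mm²
ΣAX̄ = (23800.00)(70.00) + (7696.90)(70.00) + (2100.00)(151.67) + (-5026.55)(48.00) = 2282008.82 mm³
ΣAȲ = (23800.00)(85.00) + (7696.90)(199.71) + (2100.00)(40.00) + (-5026.55)(67.00) = 3307361.27 mm³
X̄ = 2282008.82 / 28570.35 = 79.87 mm
Ȳ = 3307361.27 / 28570.35 = 115.76 mm

X̄ = 79.87 mm, Ȳ = 115.76 mm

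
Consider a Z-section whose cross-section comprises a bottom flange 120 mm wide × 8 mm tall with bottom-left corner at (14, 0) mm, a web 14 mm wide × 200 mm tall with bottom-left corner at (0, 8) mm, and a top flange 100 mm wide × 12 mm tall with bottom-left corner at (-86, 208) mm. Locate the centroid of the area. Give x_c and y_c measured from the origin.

bottom flange: A = 120 × 8 = 960.00, centroid at (74.00, 4.00).
web: A = 14 × 200 = 2800.00, centroid at (7.00, 108.00).
top flange: A = 100 × 12 = 1200.00, centroid at (-36.00, 214.00).
ΣA = 4960.00 mm², ΣAx_c = 47440.00 mm³, ΣAy_c = 563040.00 mm³.
x_c = 47440.00/4960.00 = 9.56 mm; y_c = 563040.00/4960.00 = 113.52 mm.

x_c = 9.56 mm, y_c = 113.52 mm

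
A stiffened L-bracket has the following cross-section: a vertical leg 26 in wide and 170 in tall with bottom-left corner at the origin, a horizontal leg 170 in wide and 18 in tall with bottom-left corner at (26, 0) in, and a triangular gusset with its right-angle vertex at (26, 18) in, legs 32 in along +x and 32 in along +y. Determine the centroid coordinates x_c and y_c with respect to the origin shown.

Part | A | x̄ᵢ | ȳᵢ | A·x̄ᵢ | A·ȳᵢ
vertical leg | 4420.00 | 13.00 | 85.00 | 57460.00 | 375700.00
horizontal leg | 3060.00 | 111.00 | 9.00 | 339660.00 | 27540.00
gusset | 512.00 | 36.67 | 28.67 | 18773.33 | 14677.33
Σ | 7992.00 |  |  | 415893.33 | 417917.33
x_c = 415893.33 / 7992.00 = 52.04 in
y_c = 417917.33 / 7992.00 = 52.29 in

x_c = 52.04 in, y_c = 52.29 in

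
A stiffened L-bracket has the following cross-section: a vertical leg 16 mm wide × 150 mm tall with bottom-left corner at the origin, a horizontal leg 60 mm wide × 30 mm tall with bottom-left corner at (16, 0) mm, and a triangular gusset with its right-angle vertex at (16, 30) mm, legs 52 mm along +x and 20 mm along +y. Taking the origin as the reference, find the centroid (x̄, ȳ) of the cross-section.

x̄ = 25.28 mm, ȳ = 47.90 mm

vertical leg: A = 16 × 150 = 2400.00, centroid at (8.00, 75.00).
horizontal leg: A = 60 × 30 = 1800.00, centroid at (46.00, 15.00).
gusset: A = ½·52·20 = 520.00, centroid at (33.33, 36.67).
ΣA = 4720.00 mm², ΣAx̄ = 119333.33 mm³, ΣAȳ = 226066.67 mm³.
x̄ = 119333.33/4720.00 = 25.28 mm; ȳ = 226066.67/4720.00 = 47.90 mm.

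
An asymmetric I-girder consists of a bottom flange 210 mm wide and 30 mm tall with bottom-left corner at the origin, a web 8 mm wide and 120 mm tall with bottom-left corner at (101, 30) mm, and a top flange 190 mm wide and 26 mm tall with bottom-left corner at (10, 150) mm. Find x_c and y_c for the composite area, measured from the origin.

bottom flange: A = 210 × 30 = 6300.00, centroid at (105.00, 15.00).
web: A = 8 × 120 = 960.00, centroid at (105.00, 90.00).
top flange: A = 190 × 26 = 4940.00, centroid at (105.00, 163.00).
ΣA = 12200.00 mm², ΣAx_c = 1281000.00 mm³, ΣAy_c = 986120.00 mm³.
x_c = 1281000.00/12200.00 = 105.00 mm; y_c = 986120.00/12200.00 = 80.83 mm.

x_c = 105.00 mm, y_c = 80.83 mm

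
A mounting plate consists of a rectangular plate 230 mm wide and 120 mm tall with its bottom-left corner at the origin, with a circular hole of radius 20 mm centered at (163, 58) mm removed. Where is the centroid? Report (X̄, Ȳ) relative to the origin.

X̄ = 112.71 mm, Ȳ = 60.10 mm

plate: A = 230 × 120 = 27600.00, centroid at (115.00, 60.00).
hole: A = −π·20² = -1256.64, centroid at (163.00, 58.00).
ΣA = 26343.36 mm²
ΣAX̄ = (27600.00)(115.00) + (-1256.64)(163.00) = 2969168.16 mm³
ΣAȲ = (27600.00)(60.00) + (-1256.64)(58.00) = 1583115.05 mm³
X̄ = 2969168.16 / 26343.36 = 112.71 mm
Ȳ = 1583115.05 / 26343.36 = 60.10 mm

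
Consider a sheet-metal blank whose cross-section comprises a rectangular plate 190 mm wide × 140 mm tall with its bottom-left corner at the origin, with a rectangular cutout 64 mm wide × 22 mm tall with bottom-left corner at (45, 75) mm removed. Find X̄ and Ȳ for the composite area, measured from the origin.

plate: A = 190 × 140 = 26600.00, centroid at (95.00, 70.00).
hole: A = −(64 × 22) = -1408.00, centroid at (77.00, 86.00).
ΣA = 25192.00 mm², ΣAX̄ = 2418584.00 mm³, ΣAȲ = 1740912.00 mm³.
X̄ = 2418584.00/25192.00 = 96.01 mm; Ȳ = 1740912.00/25192.00 = 69.11 mm.

X̄ = 96.01 mm, Ȳ = 69.11 mm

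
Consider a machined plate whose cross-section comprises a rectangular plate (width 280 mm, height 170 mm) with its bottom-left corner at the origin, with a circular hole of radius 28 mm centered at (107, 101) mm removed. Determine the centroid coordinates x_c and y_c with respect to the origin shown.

plate: A = 280 × 170 = 47600.00, centroid at (140.00, 85.00).
hole: A = −π·28² = -2463.01, centroid at (107.00, 101.00).
ΣA = 45136.99 mm², ΣAx_c = 6400458.08 mm³, ΣAy_c = 3797236.13 mm³.
x_c = 6400458.08/45136.99 = 141.80 mm; y_c = 3797236.13/45136.99 = 84.13 mm.

x_c = 141.80 mm, y_c = 84.13 mm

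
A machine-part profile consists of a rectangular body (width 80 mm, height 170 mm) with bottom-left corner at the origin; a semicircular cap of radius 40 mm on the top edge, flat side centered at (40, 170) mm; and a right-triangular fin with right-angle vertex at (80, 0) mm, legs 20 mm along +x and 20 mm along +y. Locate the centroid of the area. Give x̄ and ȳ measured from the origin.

x̄ = 40.57 mm, ȳ = 99.75 mm

rectangular body: A = 80 × 170 = 13600.00, centroid at (40.00, 85.00).
semicircular top: A = ½π·40² = 2513.27, centroid at (40.00, 186.98).
triangular fin: A = ½·20·20 = 200.00, centroid at (86.67, 6.67).
ΣA = 16313.27 mm²
ΣAx̄ = (13600.00)(40.00) + (2513.27)(40.00) + (200.00)(86.67) = 661864.30 mm³
ΣAȳ = (13600.00)(85.00) + (2513.27)(186.98) + (200.00)(6.67) = 1627256.60 mm³
x̄ = 661864.30 / 16313.27 = 40.57 mm
ȳ = 1627256.60 / 16313.27 = 99.75 mm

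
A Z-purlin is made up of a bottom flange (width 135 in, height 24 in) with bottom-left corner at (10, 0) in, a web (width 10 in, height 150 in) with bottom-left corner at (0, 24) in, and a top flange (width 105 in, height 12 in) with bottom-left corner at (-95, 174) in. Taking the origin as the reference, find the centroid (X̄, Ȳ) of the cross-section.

X̄ = 34.17 in, Ȳ = 69.03 in

Part | A | x̄ᵢ | ȳᵢ | A·x̄ᵢ | A·ȳᵢ
bottom flange | 3240.00 | 77.50 | 12.00 | 251100.00 | 38880.00
web | 1500.00 | 5.00 | 99.00 | 7500.00 | 148500.00
top flange | 1260.00 | -42.50 | 180.00 | -53550.00 | 226800.00
Σ | 6000.00 |  |  | 205050.00 | 414180.00
X̄ = 205050.00 / 6000.00 = 34.17 in
Ȳ = 414180.00 / 6000.00 = 69.03 in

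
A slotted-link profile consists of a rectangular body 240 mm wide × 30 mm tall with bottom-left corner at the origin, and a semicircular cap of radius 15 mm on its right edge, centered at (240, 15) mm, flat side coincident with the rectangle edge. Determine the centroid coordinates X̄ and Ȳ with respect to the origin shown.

rectangular body: A = 240 × 30 = 7200.00, centroid at (120.00, 15.00).
semicircular end: A = ½π·15² = 353.43, centroid at (246.37, 15.00).
ΣA = 7553.43 mm²
ΣAX̄ = (7200.00)(120.00) + (353.43)(246.37) = 951073.00 mm³
ΣAȲ = (7200.00)(15.00) + (353.43)(15.00) = 113301.44 mm³
X̄ = 951073.00 / 7553.43 = 125.91 mm
Ȳ = 113301.44 / 7553.43 = 15.00 mm

X̄ = 125.91 mm, Ȳ = 15.00 mm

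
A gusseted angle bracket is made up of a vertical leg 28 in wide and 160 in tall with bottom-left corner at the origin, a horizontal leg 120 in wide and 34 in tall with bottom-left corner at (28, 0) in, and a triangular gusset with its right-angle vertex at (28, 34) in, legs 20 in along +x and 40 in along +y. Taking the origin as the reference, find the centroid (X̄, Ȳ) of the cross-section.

X̄ = 48.62 in, Ȳ = 49.85 in

Part | A | x̄ᵢ | ȳᵢ | A·x̄ᵢ | A·ȳᵢ
vertical leg | 4480.00 | 14.00 | 80.00 | 62720.00 | 358400.00
horizontal leg | 4080.00 | 88.00 | 17.00 | 359040.00 | 69360.00
gusset | 400.00 | 34.67 | 47.33 | 13866.67 | 18933.33
Σ | 8960.00 |  |  | 435626.67 | 446693.33
X̄ = 435626.67 / 8960.00 = 48.62 in
Ȳ = 446693.33 / 8960.00 = 49.85 in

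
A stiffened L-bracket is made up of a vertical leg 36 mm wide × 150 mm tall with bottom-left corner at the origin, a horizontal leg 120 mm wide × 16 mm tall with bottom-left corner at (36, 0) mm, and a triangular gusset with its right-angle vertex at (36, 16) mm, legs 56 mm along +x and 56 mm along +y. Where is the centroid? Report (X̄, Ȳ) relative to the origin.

Part | A | x̄ᵢ | ȳᵢ | A·x̄ᵢ | A·ȳᵢ
vertical leg | 5400.00 | 18.00 | 75.00 | 97200.00 | 405000.00
horizontal leg | 1920.00 | 96.00 | 8.00 | 184320.00 | 15360.00
gusset | 1568.00 | 54.67 | 34.67 | 85717.33 | 54357.33
Σ | 8888.00 |  |  | 367237.33 | 474717.33
X̄ = 367237.33 / 8888.00 = 41.32 mm
Ȳ = 474717.33 / 8888.00 = 53.41 mm

X̄ = 41.32 mm, Ȳ = 53.41 mm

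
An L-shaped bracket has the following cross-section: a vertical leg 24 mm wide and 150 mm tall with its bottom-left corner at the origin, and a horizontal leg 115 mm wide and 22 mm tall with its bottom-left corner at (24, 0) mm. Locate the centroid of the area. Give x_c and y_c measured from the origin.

vertical leg: A = 24 × 150 = 3600.00, centroid at (12.00, 75.00).
horizontal leg: A = 115 × 22 = 2530.00, centroid at (81.50, 11.00).
ΣA = 6130.00 mm²
ΣAx_c = (3600.00)(12.00) + (2530.00)(81.50) = 249395.00 mm³
ΣAy_c = (3600.00)(75.00) + (2530.00)(11.00) = 297830.00 mm³
x_c = 249395.00 / 6130.00 = 40.68 mm
y_c = 297830.00 / 6130.00 = 48.59 mm

x_c = 40.68 mm, y_c = 48.59 mm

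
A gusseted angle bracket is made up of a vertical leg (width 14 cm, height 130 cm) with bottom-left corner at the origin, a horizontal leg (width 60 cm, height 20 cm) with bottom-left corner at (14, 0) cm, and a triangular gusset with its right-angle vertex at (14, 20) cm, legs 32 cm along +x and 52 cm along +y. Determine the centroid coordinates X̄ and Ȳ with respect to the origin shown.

Part | A | x̄ᵢ | ȳᵢ | A·x̄ᵢ | A·ȳᵢ
vertical leg | 1820.00 | 7.00 | 65.00 | 12740.00 | 118300.00
horizontal leg | 1200.00 | 44.00 | 10.00 | 52800.00 | 12000.00
gusset | 832.00 | 24.67 | 37.33 | 20522.67 | 31061.33
Σ | 3852.00 |  |  | 86062.67 | 161361.33
X̄ = 86062.67 / 3852.00 = 22.34 cm
Ȳ = 161361.33 / 3852.00 = 41.89 cm

X̄ = 22.34 cm, Ȳ = 41.89 cm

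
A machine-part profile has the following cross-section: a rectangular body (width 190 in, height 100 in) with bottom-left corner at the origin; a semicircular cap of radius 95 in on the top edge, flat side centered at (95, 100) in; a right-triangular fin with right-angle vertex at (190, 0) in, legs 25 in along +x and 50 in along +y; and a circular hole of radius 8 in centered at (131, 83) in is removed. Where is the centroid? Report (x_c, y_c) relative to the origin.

rectangular body: A = 190 × 100 = 19000.00, centroid at (95.00, 50.00).
semicircular top: A = ½π·95² = 14176.44, centroid at (95.00, 140.32).
triangular fin: A = ½·25·50 = 625.00, centroid at (198.33, 16.67).
hole: A = −π·8² = -201.06, centroid at (131.00, 83.00).
ΣA = 33600.37 in²
ΣAx_c = (19000.00)(95.00) + (14176.44)(95.00) + (625.00)(198.33) + (-201.06)(131.00) = 3249380.72 in³
ΣAy_c = (19000.00)(50.00) + (14176.44)(140.32) + (625.00)(16.67) + (-201.06)(83.00) = 2932955.54 in³
x_c = 3249380.72 / 33600.37 = 96.71 in
y_c = 2932955.54 / 33600.37 = 87.29 in

x_c = 96.71 in, y_c = 87.29 in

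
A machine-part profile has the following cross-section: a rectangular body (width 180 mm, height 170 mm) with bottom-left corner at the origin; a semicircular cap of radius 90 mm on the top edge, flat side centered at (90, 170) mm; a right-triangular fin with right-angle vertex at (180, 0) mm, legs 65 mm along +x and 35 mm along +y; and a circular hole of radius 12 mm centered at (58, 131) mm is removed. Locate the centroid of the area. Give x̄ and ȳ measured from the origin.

x̄ = 93.22 mm, ȳ = 118.25 mm

rectangular body: A = 180 × 170 = 30600.00, centroid at (90.00, 85.00).
semicircular top: A = ½π·90² = 12723.45, centroid at (90.00, 208.20).
triangular fin: A = ½·65·35 = 1137.50, centroid at (201.67, 11.67).
hole: A = −π·12² = -452.39, centroid at (58.00, 131.00).
ΣA = 44008.56 mm²
ΣAx̄ = (30600.00)(90.00) + (12723.45)(90.00) + (1137.50)(201.67) + (-452.39)(58.00) = 4102267.77 mm³
ΣAȳ = (30600.00)(85.00) + (12723.45)(208.20) + (1137.50)(11.67) + (-452.39)(131.00) = 5203994.37 mm³
x̄ = 4102267.77 / 44008.56 = 93.22 mm
ȳ = 5203994.37 / 44008.56 = 118.25 mm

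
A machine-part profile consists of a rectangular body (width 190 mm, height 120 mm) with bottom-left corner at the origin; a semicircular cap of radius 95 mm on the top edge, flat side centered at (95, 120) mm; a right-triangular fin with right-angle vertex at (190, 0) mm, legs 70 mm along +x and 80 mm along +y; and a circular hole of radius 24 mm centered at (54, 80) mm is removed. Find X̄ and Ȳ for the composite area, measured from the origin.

Part | A | x̄ᵢ | ȳᵢ | A·x̄ᵢ | A·ȳᵢ
rectangular body | 22800.00 | 95.00 | 60.00 | 2166000.00 | 1368000.00
semicircular top | 14176.44 | 95.00 | 160.32 | 1346761.50 | 2272755.76
triangular fin | 2800.00 | 213.33 | 26.67 | 597333.33 | 74666.67
hole | -1809.56 | 54.00 | 80.00 | -97716.10 | -144764.59
Σ | 37966.88 |  |  | 4012378.74 | 3570657.83
X̄ = 4012378.74 / 37966.88 = 105.68 mm
Ȳ = 3570657.83 / 37966.88 = 94.05 mm

X̄ = 105.68 mm, Ȳ = 94.05 mm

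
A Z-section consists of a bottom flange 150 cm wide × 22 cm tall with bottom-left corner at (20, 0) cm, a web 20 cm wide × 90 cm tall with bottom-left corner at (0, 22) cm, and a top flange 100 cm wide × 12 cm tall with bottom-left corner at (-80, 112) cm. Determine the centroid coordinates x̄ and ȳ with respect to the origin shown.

bottom flange: A = 150 × 22 = 3300.00, centroid at (95.00, 11.00).
web: A = 20 × 90 = 1800.00, centroid at (10.00, 67.00).
top flange: A = 100 × 12 = 1200.00, centroid at (-30.00, 118.00).
ΣA = 6300.00 cm², ΣAx̄ = 295500.00 cm³, ΣAȳ = 298500.00 cm³.
x̄ = 295500.00/6300.00 = 46.90 cm; ȳ = 298500.00/6300.00 = 47.38 cm.

x̄ = 46.90 cm, ȳ = 47.38 cm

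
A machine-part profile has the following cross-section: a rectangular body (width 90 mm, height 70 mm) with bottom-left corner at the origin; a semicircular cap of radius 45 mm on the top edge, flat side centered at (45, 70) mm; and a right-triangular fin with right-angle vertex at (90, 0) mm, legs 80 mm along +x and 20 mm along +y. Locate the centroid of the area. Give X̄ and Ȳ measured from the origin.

X̄ = 50.58 mm, Ȳ = 49.53 mm

rectangular body: A = 90 × 70 = 6300.00, centroid at (45.00, 35.00).
semicircular top: A = ½π·45² = 3180.86, centroid at (45.00, 89.10).
triangular fin: A = ½·80·20 = 800.00, centroid at (116.67, 6.67).
ΣA = 10280.86 mm²
ΣAX̄ = (6300.00)(45.00) + (3180.86)(45.00) + (800.00)(116.67) = 519972.15 mm³
ΣAȲ = (6300.00)(35.00) + (3180.86)(89.10) + (800.00)(6.67) = 509243.71 mm³
X̄ = 519972.15 / 10280.86 = 50.58 mm
Ȳ = 509243.71 / 10280.86 = 49.53 mm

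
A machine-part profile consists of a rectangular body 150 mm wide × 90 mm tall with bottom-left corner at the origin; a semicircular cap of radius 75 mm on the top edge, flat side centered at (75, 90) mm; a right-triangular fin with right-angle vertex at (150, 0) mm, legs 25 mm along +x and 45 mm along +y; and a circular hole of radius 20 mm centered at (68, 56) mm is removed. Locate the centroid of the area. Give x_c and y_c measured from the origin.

rectangular body: A = 150 × 90 = 13500.00, centroid at (75.00, 45.00).
semicircular top: A = ½π·75² = 8835.73, centroid at (75.00, 121.83).
triangular fin: A = ½·25·45 = 562.50, centroid at (158.33, 15.00).
hole: A = −π·20² = -1256.64, centroid at (68.00, 56.00).
ΣA = 21641.59 mm²
ΣAx_c = (13500.00)(75.00) + (8835.73)(75.00) + (562.50)(158.33) + (-1256.64)(68.00) = 1678790.88 mm³
ΣAy_c = (13500.00)(45.00) + (8835.73)(121.83) + (562.50)(15.00) + (-1256.64)(56.00) = 1622031.46 mm³
x_c = 1678790.88 / 21641.59 = 77.57 mm
y_c = 1622031.46 / 21641.59 = 74.95 mm

x_c = 77.57 mm, y_c = 74.95 mm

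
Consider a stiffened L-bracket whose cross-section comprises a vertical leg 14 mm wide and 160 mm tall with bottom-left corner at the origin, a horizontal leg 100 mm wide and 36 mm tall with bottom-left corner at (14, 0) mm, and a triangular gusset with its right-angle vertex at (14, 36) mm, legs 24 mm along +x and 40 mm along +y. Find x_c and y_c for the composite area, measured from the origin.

x_c = 40.61 mm, y_c = 42.35 mm

vertical leg: A = 14 × 160 = 2240.00, centroid at (7.00, 80.00).
horizontal leg: A = 100 × 36 = 3600.00, centroid at (64.00, 18.00).
gusset: A = ½·24·40 = 480.00, centroid at (22.00, 49.33).
ΣA = 6320.00 mm²
ΣAx_c = (2240.00)(7.00) + (3600.00)(64.00) + (480.00)(22.00) = 256640.00 mm³
ΣAy_c = (2240.00)(80.00) + (3600.00)(18.00) + (480.00)(49.33) = 267680.00 mm³
x_c = 256640.00 / 6320.00 = 40.61 mm
y_c = 267680.00 / 6320.00 = 42.35 mm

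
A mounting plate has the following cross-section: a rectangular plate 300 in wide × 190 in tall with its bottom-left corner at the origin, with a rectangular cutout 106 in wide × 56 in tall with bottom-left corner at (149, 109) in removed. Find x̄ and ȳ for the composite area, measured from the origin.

plate: A = 300 × 190 = 57000.00, centroid at (150.00, 95.00).
hole: A = −(106 × 56) = -5936.00, centroid at (202.00, 137.00).
ΣA = 51064.00 in², ΣAx̄ = 7350928.00 in³, ΣAȳ = 4601768.00 in³.
x̄ = 7350928.00/51064.00 = 143.96 in; ȳ = 4601768.00/51064.00 = 90.12 in.

x̄ = 143.96 in, ȳ = 90.12 in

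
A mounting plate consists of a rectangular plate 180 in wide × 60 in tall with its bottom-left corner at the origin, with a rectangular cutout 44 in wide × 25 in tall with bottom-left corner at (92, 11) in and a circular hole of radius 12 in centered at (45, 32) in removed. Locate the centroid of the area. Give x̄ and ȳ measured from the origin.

x̄ = 89.35 in, ȳ = 30.68 in

plate: A = 180 × 60 = 10800.00, centroid at (90.00, 30.00).
hole 1: A = −(44 × 25) = -1100.00, centroid at (114.00, 23.50).
hole 2: A = −π·12² = -452.39, centroid at (45.00, 32.00).
ΣA = 9247.61 in², ΣAx̄ = 826242.48 in³, ΣAȳ = 283673.54 in³.
x̄ = 826242.48/9247.61 = 89.35 in; ȳ = 283673.54/9247.61 = 30.68 in.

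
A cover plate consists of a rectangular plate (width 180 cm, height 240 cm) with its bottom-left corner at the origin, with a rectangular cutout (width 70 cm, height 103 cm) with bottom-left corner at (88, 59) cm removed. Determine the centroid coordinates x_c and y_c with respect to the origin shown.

x_c = 83.39 cm, y_c = 121.90 cm

plate: A = 180 × 240 = 43200.00, centroid at (90.00, 120.00).
hole: A = −(70 × 103) = -7210.00, centroid at (123.00, 110.50).
ΣA = 35990.00 cm²
ΣAx_c = (43200.00)(90.00) + (-7210.00)(123.00) = 3001170.00 cm³
ΣAy_c = (43200.00)(120.00) + (-7210.00)(110.50) = 4387295.00 cm³
x_c = 3001170.00 / 35990.00 = 83.39 cm
y_c = 4387295.00 / 35990.00 = 121.90 cm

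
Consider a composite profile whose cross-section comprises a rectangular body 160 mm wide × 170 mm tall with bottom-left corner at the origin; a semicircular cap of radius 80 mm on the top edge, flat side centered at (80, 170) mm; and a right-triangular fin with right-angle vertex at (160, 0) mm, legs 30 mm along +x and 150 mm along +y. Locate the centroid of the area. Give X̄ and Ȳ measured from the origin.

rectangular body: A = 160 × 170 = 27200.00, centroid at (80.00, 85.00).
semicircular top: A = ½π·80² = 10053.10, centroid at (80.00, 203.95).
triangular fin: A = ½·30·150 = 2250.00, centroid at (170.00, 50.00).
ΣA = 39503.10 mm², ΣAX̄ = 3362747.72 mm³, ΣAȲ = 4474859.74 mm³.
X̄ = 3362747.72/39503.10 = 85.13 mm; Ȳ = 4474859.74/39503.10 = 113.28 mm.

X̄ = 85.13 mm, Ȳ = 113.28 mm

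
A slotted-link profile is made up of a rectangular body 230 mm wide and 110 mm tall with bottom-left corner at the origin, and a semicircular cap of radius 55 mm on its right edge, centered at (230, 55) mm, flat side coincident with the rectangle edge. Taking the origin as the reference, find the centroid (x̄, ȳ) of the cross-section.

x̄ = 136.87 mm, ȳ = 55.00 mm

rectangular body: A = 230 × 110 = 25300.00, centroid at (115.00, 55.00).
semicircular end: A = ½π·55² = 4751.66, centroid at (253.34, 55.00).
ΣA = 30051.66 mm², ΣAx̄ = 4113298.21 mm³, ΣAȳ = 1652841.24 mm³.
x̄ = 4113298.21/30051.66 = 136.87 mm; ȳ = 1652841.24/30051.66 = 55.00 mm.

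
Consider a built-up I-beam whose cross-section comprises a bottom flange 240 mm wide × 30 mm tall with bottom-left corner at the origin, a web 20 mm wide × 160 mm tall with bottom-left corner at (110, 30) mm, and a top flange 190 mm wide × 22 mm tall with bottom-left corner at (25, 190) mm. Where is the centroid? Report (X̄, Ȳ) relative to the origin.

X̄ = 120.00 mm, Ȳ = 89.18 mm

bottom flange: A = 240 × 30 = 7200.00, centroid at (120.00, 15.00).
web: A = 20 × 160 = 3200.00, centroid at (120.00, 110.00).
top flange: A = 190 × 22 = 4180.00, centroid at (120.00, 201.00).
ΣA = 14580.00 mm²
ΣAX̄ = (7200.00)(120.00) + (3200.00)(120.00) + (4180.00)(120.00) = 1749600.00 mm³
ΣAȲ = (7200.00)(15.00) + (3200.00)(110.00) + (4180.00)(201.00) = 1300180.00 mm³
X̄ = 1749600.00 / 14580.00 = 120.00 mm
Ȳ = 1300180.00 / 14580.00 = 89.18 mm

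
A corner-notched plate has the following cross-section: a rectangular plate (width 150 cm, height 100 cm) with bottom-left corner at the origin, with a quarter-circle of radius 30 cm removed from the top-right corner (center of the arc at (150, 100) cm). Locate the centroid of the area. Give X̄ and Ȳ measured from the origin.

plate: A = 150 × 100 = 15000.00, centroid at (75.00, 50.00).
removed quarter-circle: A = −¼π·30² = -706.86, centroid at (137.27, 87.27).
ΣA = 14293.14 cm², ΣAX̄ = 1027971.25 cm³, ΣAȲ = 688314.17 cm³.
X̄ = 1027971.25/14293.14 = 71.92 cm; Ȳ = 688314.17/14293.14 = 48.16 cm.

X̄ = 71.92 cm, Ȳ = 48.16 cm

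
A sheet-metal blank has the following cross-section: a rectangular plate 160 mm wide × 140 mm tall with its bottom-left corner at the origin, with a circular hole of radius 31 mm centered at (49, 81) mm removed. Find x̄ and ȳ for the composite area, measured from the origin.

x̄ = 84.83 mm, ȳ = 68.29 mm

plate: A = 160 × 140 = 22400.00, centroid at (80.00, 70.00).
hole: A = −π·31² = -3019.07, centroid at (49.00, 81.00).
ΣA = 19380.93 mm²
ΣAx̄ = (22400.00)(80.00) + (-3019.07)(49.00) = 1644065.54 mm³
ΣAȳ = (22400.00)(70.00) + (-3019.07)(81.00) = 1323455.29 mm³
x̄ = 1644065.54 / 19380.93 = 84.83 mm
ȳ = 1323455.29 / 19380.93 = 68.29 mm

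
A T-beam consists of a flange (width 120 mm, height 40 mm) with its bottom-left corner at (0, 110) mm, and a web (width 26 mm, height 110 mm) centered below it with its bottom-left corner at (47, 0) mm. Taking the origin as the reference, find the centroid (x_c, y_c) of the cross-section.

x_c = 60.00 mm, y_c = 102.00 mm

web: A = 26 × 110 = 2860.00, centroid at (60.00, 55.00).
flange: A = 120 × 40 = 4800.00, centroid at (60.00, 130.00).
ΣA = 7660.00 mm²
ΣAx_c = (2860.00)(60.00) + (4800.00)(60.00) = 459600.00 mm³
ΣAy_c = (2860.00)(55.00) + (4800.00)(130.00) = 781300.00 mm³
x_c = 459600.00 / 7660.00 = 60.00 mm
y_c = 781300.00 / 7660.00 = 102.00 mm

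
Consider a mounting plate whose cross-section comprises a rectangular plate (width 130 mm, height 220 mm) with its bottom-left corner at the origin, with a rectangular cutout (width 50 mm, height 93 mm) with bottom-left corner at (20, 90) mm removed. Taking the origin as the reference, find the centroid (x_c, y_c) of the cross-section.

plate: A = 130 × 220 = 28600.00, centroid at (65.00, 110.00).
hole: A = −(50 × 93) = -4650.00, centroid at (45.00, 136.50).
ΣA = 23950.00 mm²
ΣAx_c = (28600.00)(65.00) + (-4650.00)(45.00) = 1649750.00 mm³
ΣAy_c = (28600.00)(110.00) + (-4650.00)(136.50) = 2511275.00 mm³
x_c = 1649750.00 / 23950.00 = 68.88 mm
y_c = 2511275.00 / 23950.00 = 104.85 mm

x_c = 68.88 mm, y_c = 104.85 mm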